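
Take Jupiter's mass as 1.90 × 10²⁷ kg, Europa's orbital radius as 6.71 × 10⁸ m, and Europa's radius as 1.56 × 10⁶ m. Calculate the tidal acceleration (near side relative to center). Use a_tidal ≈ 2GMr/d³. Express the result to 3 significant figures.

1.31 × 10⁻³ m/s²

a_tidal = 2GMr/d³
        = 2 × (6.674 × 10⁻¹¹) × (1.90 × 10²⁷) × (1.56 × 10⁶) / (6.71 × 10⁸)³
        = 1.31 × 10⁻³ m/s²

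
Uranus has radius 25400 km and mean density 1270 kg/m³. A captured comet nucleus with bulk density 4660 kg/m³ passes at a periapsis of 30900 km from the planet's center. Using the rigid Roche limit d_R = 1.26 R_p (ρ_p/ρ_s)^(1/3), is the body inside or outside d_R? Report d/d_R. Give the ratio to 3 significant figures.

outside; d/d_R ≈ 1.49

d_R = 1.26 × (25400 km) × (1270/4660)^(1/3) = 20750 km
d/d_R = (30900) / (20750) = 1.49
Since d/d_R > 1, the body is outside the Roche limit.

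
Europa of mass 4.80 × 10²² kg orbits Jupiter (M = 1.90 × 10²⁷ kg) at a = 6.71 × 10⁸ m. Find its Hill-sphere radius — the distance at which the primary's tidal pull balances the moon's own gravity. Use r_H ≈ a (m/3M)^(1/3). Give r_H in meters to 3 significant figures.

r_H ≈ a (m/3M)^(1/3)
    = (6.71 × 10⁸) × (4.80 × 10²² / (3 × 1.90 × 10²⁷))^(1/3)
    = 1.37 × 10⁷ m

1.37 × 10⁷ m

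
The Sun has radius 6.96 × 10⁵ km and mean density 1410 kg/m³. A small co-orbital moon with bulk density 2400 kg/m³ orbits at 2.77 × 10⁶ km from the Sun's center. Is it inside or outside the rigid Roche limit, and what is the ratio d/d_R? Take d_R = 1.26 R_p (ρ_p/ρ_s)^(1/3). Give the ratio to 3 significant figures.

d_R = 1.26 × (6.96 × 10⁵ km) × (1410/2400)^(1/3) = 7.345 × 10⁵ km
d/d_R = (2.77 × 10⁶) / (7.345 × 10⁵) = 3.77
Since d/d_R > 1, the body is outside the Roche limit.

outside; d/d_R ≈ 3.77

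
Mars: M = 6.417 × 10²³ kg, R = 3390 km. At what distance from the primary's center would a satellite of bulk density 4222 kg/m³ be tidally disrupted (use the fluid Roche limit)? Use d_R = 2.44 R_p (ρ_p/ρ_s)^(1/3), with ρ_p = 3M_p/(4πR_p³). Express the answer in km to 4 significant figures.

ρ_p = 3M_p/(4πR_p³) = 3 × (6.417 × 10²³) / (4π × (3.390 × 10⁶ m)³) = 3932 kg/m³
d_R = 2.44 × 3390 km × (3932/4222)^(1/3)
    = 8078 km

8078 km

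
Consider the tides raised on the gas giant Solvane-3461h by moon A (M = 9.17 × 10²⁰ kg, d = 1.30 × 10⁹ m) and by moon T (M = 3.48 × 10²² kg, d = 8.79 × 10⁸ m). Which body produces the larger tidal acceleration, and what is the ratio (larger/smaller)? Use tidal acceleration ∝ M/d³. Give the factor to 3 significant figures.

Moon T, by a factor of ≈ 123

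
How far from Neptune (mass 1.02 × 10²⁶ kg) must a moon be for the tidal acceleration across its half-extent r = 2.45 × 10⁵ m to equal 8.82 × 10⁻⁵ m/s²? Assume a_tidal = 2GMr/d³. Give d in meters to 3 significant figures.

3.36 × 10⁸ m

2GMr/d³ = a_tidal  ⇒  d = (2GMr / a_tidal)^(1/3)
d = (2 × 6.674×10⁻¹¹ × (1.02 × 10²⁶) × (2.45 × 10⁵) / (8.82 × 10⁻⁵))^(1/3)
  = 3.36 × 10⁸ m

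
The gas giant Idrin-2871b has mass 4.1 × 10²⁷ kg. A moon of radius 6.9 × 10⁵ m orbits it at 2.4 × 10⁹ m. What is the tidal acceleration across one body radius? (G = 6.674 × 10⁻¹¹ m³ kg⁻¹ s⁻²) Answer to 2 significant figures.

2.7 × 10⁻⁵ m/s²

Differencing GM/(d−r)² and GM/d² to first order in r/d gives 2GMr/d³.
Δg = 2GMr/d³
   = 2 × (6.674 × 10⁻¹¹) × (4.1 × 10²⁷) × (6.9 × 10⁵) / (2.4 × 10⁹)³
   = 2.7 × 10⁻⁵ m/s²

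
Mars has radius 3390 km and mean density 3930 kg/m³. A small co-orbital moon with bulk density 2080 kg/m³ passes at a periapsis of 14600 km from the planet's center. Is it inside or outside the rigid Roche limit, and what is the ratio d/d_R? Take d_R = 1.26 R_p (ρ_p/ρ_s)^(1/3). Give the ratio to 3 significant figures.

d_R = 1.26 × (3390 km) × (3930/2080)^(1/3) = 5281 km
d/d_R = (14600) / (5281) = 2.76
Since d/d_R > 1, the body is outside the Roche limit.

outside; d/d_R ≈ 2.76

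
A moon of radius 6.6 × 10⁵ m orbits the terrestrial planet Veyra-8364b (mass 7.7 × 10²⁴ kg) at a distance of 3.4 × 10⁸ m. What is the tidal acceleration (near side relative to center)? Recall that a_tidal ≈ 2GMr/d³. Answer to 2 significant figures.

1.7 × 10⁻⁵ m/s²

Δg = 2GMr/d³
   = 2 × (6.674 × 10⁻¹¹) × (7.7 × 10²⁴) × (6.6 × 10⁵) / (3.4 × 10⁸)³
   = 1.7 × 10⁻⁵ m/s²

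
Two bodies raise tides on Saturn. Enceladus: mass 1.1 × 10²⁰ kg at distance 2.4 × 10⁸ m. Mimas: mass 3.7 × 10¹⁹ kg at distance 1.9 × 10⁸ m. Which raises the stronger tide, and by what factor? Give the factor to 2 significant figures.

Enceladus, by a factor of ≈ 1.5

Compare M/d³ for the two perturbers:
Enceladus: (1.1 × 10²⁰) / (2.4 × 10⁸)³ = 7.957 × 10⁻⁶
Mimas: (3.7 × 10¹⁹) / (1.9 × 10⁸)³ = 5.394 × 10⁻⁶
Ratio (larger/smaller) = 1.5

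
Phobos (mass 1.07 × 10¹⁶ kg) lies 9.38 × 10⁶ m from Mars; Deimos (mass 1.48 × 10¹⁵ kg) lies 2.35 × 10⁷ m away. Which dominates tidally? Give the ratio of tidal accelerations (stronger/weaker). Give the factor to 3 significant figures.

Phobos, by a factor of ≈ 114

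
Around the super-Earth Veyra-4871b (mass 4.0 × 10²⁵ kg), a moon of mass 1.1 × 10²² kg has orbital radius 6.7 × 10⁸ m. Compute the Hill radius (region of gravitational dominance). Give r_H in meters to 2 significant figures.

r_H ≈ a (m/3M)^(1/3)
    = (6.7 × 10⁸) × (1.1 × 10²² / (3 × 4.0 × 10²⁵))^(1/3)
    = 3.0 × 10⁷ m

3.0 × 10⁷ m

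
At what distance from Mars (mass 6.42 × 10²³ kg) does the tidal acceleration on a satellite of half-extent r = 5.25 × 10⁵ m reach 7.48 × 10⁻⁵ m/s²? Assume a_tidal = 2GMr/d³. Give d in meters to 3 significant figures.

8.44 × 10⁷ m

2GMr/d³ = a_tidal  ⇒  d = (2GMr / a_tidal)^(1/3)
d = (2 × 6.674×10⁻¹¹ × (6.42 × 10²³) × (5.25 × 10⁵) / (7.48 × 10⁻⁵))^(1/3)
  = 8.44 × 10⁷ m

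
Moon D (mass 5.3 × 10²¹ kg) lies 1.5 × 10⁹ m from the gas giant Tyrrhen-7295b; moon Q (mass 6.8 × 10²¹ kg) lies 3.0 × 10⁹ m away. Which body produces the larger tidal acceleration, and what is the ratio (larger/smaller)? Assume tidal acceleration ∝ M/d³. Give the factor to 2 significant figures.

Moon D, by a factor of ≈ 6.2

The tide-raising term goes as M/d³ (the gradient of a 1/d² field).
Moon D: (5.3 × 10²¹) / (1.5 × 10⁹)³ = 1.570 × 10⁻⁶
Moon Q: (6.8 × 10²¹) / (3.0 × 10⁹)³ = 2.519 × 10⁻⁷
Ratio (larger/smaller) = 6.2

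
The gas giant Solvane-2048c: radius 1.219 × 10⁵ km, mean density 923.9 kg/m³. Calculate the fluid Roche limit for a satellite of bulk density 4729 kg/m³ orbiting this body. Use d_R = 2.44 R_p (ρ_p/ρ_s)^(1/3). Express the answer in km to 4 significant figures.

1.726 × 10⁵ km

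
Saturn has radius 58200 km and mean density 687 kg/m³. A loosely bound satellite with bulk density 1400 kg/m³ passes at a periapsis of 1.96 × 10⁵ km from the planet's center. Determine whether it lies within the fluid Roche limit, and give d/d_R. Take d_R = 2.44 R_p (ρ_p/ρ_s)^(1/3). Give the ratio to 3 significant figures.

outside; d/d_R ≈ 1.75

d_R = 2.44 × (58200 km) × (687/1400)^(1/3) = 1.120 × 10⁵ km
d/d_R = (1.96 × 10⁵) / (1.120 × 10⁵) = 1.75
Since d/d_R > 1, the body is outside the Roche limit.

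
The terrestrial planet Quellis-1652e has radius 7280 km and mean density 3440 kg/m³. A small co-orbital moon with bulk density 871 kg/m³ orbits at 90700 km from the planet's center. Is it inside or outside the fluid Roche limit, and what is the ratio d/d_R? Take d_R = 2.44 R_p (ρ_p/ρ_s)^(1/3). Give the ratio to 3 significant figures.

outside; d/d_R ≈ 3.23

d_R = 2.44 × (7280 km) × (3440/871)^(1/3) = 28080 km
d/d_R = (90700) / (28080) = 3.23
Since d/d_R > 1, the body is outside the Roche limit.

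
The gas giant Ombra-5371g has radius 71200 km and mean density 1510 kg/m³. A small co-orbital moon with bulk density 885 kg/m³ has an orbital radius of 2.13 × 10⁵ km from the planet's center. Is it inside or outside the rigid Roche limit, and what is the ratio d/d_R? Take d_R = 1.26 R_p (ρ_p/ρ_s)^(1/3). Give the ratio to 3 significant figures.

outside; d/d_R ≈ 1.99

d_R = 1.26 × (71200 km) × (1510/885)^(1/3) = 1.072 × 10⁵ km
d/d_R = (2.13 × 10⁵) / (1.072 × 10⁵) = 1.99
Since d/d_R > 1, the body is outside the Roche limit.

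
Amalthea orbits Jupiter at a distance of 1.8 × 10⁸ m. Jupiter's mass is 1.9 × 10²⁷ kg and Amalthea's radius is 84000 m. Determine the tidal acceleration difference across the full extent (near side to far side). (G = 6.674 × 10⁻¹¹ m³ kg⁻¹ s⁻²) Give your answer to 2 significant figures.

Δg = 4GMr/d³
   = 4 × (6.674 × 10⁻¹¹) × (1.9 × 10²⁷) × (84000) / (1.8 × 10⁸)³
   = 7.3 × 10⁻³ m/s²

7.3 × 10⁻³ m/s²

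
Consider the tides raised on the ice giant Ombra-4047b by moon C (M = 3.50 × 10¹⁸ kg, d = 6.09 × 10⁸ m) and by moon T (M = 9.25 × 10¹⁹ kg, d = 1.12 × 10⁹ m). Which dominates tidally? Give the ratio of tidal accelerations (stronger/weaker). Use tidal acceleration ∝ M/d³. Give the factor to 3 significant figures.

Moon T, by a factor of ≈ 4.25

The tide-raising term goes as M/d³ (the gradient of a 1/d² field).
Moon C: (3.50 × 10¹⁸) / (6.09 × 10⁸)³ = 1.550 × 10⁻⁸
Moon T: (9.25 × 10¹⁹) / (1.12 × 10⁹)³ = 6.584 × 10⁻⁸
Ratio (larger/smaller) = 4.25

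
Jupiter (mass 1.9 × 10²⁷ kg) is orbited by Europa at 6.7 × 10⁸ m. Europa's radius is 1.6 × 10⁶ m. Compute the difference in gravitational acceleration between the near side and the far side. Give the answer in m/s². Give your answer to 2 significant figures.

The field gradient is 2GM/d³; across the full diameter 2r the difference is 4GMr/d³.
a_tidal = 4GMr/d³
        = 4 × (6.674 × 10⁻¹¹) × (1.9 × 10²⁷) × (1.6 × 10⁶) / (6.7 × 10⁸)³
        = 2.7 × 10⁻³ m/s²

2.7 × 10⁻³ m/s²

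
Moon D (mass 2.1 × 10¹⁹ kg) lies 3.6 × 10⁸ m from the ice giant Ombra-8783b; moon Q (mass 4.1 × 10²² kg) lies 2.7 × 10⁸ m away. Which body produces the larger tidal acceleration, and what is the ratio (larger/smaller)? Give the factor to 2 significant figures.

Moon Q, by a factor of ≈ 4600

Tidal stretch scales as M/d³; compute that for each body.
Moon D: (2.1 × 10¹⁹) / (3.6 × 10⁸)³ = 4.501 × 10⁻⁷
Moon Q: (4.1 × 10²²) / (2.7 × 10⁸)³ = 2.083 × 10⁻³
Ratio (larger/smaller) = 4600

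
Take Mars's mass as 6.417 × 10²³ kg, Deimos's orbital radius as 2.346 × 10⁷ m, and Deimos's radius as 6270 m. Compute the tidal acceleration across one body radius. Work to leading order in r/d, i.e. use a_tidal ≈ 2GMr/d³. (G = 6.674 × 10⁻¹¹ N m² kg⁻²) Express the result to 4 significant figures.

4.159 × 10⁻⁵ m/s²

Δa = 2GMr/d³
   = 2 × (6.674 × 10⁻¹¹) × (6.417 × 10²³) × (6270) / (2.346 × 10⁷)³
   = 4.159 × 10⁻⁵ m/s²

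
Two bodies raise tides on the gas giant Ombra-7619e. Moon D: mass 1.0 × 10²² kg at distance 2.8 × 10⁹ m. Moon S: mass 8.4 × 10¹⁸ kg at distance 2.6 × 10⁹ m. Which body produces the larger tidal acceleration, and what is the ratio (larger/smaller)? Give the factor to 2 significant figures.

The tide-raising term goes as M/d³ (the gradient of a 1/d² field).
Moon D: (1.0 × 10²²) / (2.8 × 10⁹)³ = 4.555 × 10⁻⁷
Moon S: (8.4 × 10¹⁸) / (2.6 × 10⁹)³ = 4.779 × 10⁻¹⁰
Ratio (larger/smaller) = 950

Moon D, by a factor of ≈ 950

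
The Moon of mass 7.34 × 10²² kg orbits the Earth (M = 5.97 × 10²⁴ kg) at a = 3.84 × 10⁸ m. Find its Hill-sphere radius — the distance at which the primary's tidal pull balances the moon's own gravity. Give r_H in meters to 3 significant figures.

r_H ≈ a (m/3M)^(1/3)
    = (3.84 × 10⁸) × (7.34 × 10²² / (3 × 5.97 × 10²⁴))^(1/3)
    = 6.15 × 10⁷ m

6.15 × 10⁷ m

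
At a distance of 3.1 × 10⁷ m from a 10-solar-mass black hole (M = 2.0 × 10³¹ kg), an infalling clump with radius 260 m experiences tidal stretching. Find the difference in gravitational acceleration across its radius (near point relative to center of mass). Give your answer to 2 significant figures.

a_tidal = 2GMr/d³
        = 2 × (6.674 × 10⁻¹¹) × (2.0 × 10³¹) × (260) / (3.1 × 10⁷)³
        = 2.3 × 10¹ m/s²

2.3 × 10¹ m/s²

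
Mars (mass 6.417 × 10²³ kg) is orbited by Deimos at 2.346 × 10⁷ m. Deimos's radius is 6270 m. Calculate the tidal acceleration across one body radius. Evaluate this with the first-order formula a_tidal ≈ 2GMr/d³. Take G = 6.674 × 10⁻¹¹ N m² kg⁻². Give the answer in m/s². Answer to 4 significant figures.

Δg = 2GMr/d³
   = 2 × (6.674 × 10⁻¹¹) × (6.417 × 10²³) × (6270) / (2.346 × 10⁷)³
   = 4.159 × 10⁻⁵ m/s²

4.159 × 10⁻⁵ m/s²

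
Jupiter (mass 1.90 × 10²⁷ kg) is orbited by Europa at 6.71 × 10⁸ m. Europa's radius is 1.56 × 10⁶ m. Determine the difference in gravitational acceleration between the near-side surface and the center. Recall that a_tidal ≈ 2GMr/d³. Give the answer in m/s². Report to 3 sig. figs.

a_tidal = 2GMr/d³
        = 2 × (6.674 × 10⁻¹¹) × (1.90 × 10²⁷) × (1.56 × 10⁶) / (6.71 × 10⁸)³
        = 1.31 × 10⁻³ m/s²

1.31 × 10⁻³ m/s²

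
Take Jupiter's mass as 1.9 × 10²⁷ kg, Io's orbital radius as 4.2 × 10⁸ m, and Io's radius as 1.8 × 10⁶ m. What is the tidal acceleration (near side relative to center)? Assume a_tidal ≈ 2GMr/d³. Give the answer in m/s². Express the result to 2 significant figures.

Δg = 2GMr/d³
   = 2 × (6.674 × 10⁻¹¹) × (1.9 × 10²⁷) × (1.8 × 10⁶) / (4.2 × 10⁸)³
   = 6.2 × 10⁻³ m/s²

6.2 × 10⁻³ m/s²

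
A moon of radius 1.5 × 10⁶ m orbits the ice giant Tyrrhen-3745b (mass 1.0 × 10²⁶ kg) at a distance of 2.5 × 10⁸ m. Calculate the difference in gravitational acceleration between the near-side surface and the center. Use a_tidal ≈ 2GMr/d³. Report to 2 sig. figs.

a_tidal = 2GMr/d³
        = 2 × (6.674 × 10⁻¹¹) × (1.0 × 10²⁶) × (1.5 × 10⁶) / (2.5 × 10⁸)³
        = 1.3 × 10⁻³ m/s²

1.3 × 10⁻³ m/s²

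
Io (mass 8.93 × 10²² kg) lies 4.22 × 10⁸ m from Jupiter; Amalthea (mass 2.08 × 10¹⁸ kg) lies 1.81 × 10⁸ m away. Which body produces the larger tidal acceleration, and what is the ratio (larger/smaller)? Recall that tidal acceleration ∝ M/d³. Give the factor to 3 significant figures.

Tidal acceleration ∝ M/d³, so compare M/d³ for each.
Io: (8.93 × 10²²) / (4.22 × 10⁸)³ = 1.188 × 10⁻³
Amalthea: (2.08 × 10¹⁸) / (1.81 × 10⁸)³ = 3.508 × 10⁻⁷
Ratio (larger/smaller) = 3390

Io, by a factor of ≈ 3390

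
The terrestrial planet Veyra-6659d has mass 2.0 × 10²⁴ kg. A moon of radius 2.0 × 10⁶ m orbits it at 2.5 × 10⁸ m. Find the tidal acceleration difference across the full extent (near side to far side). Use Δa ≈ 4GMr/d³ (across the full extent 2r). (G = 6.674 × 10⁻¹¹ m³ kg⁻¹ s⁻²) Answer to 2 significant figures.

6.8 × 10⁻⁵ m/s²

a_tidal = 4GMr/d³
        = 4 × (6.674 × 10⁻¹¹) × (2.0 × 10²⁴) × (2.0 × 10⁶) / (2.5 × 10⁸)³
        = 6.8 × 10⁻⁵ m/s²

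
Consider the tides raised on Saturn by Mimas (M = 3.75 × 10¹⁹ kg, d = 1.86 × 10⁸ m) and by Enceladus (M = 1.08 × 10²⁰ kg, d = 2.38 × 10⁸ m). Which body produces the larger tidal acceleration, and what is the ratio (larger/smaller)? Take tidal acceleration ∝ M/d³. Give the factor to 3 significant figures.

Tidal acceleration ∝ M/d³, so compare M/d³ for each.
Mimas: (3.75 × 10¹⁹) / (1.86 × 10⁸)³ = 5.828 × 10⁻⁶
Enceladus: (1.08 × 10²⁰) / (2.38 × 10⁸)³ = 8.011 × 10⁻⁶
Ratio (larger/smaller) = 1.37

Enceladus, by a factor of ≈ 1.37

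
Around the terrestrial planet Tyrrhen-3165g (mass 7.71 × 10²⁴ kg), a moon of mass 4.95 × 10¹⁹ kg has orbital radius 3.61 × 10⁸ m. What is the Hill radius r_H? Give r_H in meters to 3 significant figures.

4.65 × 10⁶ m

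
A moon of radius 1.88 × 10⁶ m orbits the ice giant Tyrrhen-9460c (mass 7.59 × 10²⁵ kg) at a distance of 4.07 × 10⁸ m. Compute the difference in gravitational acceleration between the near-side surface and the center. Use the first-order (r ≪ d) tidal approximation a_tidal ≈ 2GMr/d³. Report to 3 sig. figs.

2.83 × 10⁻⁴ m/s²

Δg = 2GMr/d³
   = 2 × (6.674 × 10⁻¹¹) × (7.59 × 10²⁵) × (1.88 × 10⁶) / (4.07 × 10⁸)³
   = 2.83 × 10⁻⁴ m/s²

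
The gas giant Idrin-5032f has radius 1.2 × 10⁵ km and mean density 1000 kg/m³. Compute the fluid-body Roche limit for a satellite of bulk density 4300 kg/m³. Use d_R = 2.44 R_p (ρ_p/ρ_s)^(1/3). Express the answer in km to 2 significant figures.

1.8 × 10⁵ km

d_R = 2.44 × 1.2 × 10⁵ km × (1000/4300)^(1/3)
    = 1.8 × 10⁵ km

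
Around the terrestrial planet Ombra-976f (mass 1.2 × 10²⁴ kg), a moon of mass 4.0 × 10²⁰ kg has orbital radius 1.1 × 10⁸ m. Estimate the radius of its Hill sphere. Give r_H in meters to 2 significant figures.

5.3 × 10⁶ m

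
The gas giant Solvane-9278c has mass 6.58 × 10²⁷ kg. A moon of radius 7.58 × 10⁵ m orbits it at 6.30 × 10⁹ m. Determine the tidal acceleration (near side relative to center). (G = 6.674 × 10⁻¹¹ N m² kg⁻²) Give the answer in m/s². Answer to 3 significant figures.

Δa = 2GMr/d³
   = 2 × (6.674 × 10⁻¹¹) × (6.58 × 10²⁷) × (7.58 × 10⁵) / (6.30 × 10⁹)³
   = 2.66 × 10⁻⁶ m/s²

2.66 × 10⁻⁶ m/s²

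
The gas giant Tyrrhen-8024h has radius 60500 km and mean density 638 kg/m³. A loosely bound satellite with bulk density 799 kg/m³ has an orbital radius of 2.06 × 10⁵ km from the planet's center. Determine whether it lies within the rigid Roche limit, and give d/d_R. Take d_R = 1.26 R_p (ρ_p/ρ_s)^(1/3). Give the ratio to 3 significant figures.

d_R = 1.26 × (60500 km) × (638/799)^(1/3) = 70720 km
d/d_R = (2.06 × 10⁵) / (70720) = 2.91
Since d/d_R > 1, the body is outside the Roche limit.

outside; d/d_R ≈ 2.91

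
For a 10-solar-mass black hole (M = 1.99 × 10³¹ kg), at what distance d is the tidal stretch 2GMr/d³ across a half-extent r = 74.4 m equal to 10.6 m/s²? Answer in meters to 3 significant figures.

2.65 × 10⁷ m

2GMr/d³ = a_tidal  ⇒  d = (2GMr / a_tidal)^(1/3)
d = (2 × 6.674×10⁻¹¹ × (1.99 × 10³¹) × (74.4) / (10.6))^(1/3)
  = 2.65 × 10⁷ m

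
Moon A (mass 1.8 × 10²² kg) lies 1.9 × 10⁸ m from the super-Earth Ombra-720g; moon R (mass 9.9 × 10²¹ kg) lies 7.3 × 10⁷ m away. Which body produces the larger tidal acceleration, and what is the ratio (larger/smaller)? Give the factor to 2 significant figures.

Tidal stretch scales as M/d³; compute that for each body.
Moon A: (1.8 × 10²²) / (1.9 × 10⁸)³ = 2.624 × 10⁻³
Moon R: (9.9 × 10²¹) / (7.3 × 10⁷)³ = 2.545 × 10⁻²
Ratio (larger/smaller) = 9.7

Moon R, by a factor of ≈ 9.7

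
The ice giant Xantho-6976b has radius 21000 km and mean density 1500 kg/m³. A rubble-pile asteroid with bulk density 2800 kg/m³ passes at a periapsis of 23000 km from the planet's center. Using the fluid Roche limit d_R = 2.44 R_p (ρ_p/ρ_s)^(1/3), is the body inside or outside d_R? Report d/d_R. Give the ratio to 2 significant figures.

inside; d/d_R ≈ 0.55

d_R = 2.44 × (21000 km) × (1500/2800)^(1/3) = 41620 km
d/d_R = (23000) / (41620) = 0.55
Since d/d_R < 1, the body is inside the Roche limit.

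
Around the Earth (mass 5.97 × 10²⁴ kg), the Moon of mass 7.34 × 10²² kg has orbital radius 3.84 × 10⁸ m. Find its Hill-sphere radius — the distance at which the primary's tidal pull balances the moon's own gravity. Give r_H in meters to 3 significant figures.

6.15 × 10⁷ m

r_H ≈ a (m/3M)^(1/3)
    = (3.84 × 10⁸) × (7.34 × 10²² / (3 × 5.97 × 10²⁴))^(1/3)
    = 6.15 × 10⁷ m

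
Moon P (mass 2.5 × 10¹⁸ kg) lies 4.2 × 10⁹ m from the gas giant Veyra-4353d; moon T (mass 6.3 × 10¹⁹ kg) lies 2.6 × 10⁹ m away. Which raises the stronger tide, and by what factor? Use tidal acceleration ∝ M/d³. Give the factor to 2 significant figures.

Moon T, by a factor of ≈ 110

Tidal stretch scales as M/d³; compute that for each body.
Moon P: (2.5 × 10¹⁸) / (4.2 × 10⁹)³ = 3.374 × 10⁻¹¹
Moon T: (6.3 × 10¹⁹) / (2.6 × 10⁹)³ = 3.584 × 10⁻⁹
Ratio (larger/smaller) = 110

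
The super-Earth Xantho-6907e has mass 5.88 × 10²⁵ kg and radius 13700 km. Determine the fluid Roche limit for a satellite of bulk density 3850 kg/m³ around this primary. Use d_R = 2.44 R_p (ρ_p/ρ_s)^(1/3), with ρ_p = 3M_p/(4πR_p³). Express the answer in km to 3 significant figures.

ρ_p = 3M_p/(4πR_p³) = 3 × (5.88 × 10²⁵) / (4π × (1.37 × 10⁷ m)³) = 5460 kg/m³
d_R = 2.44 × 13700 km × (5460/3850)^(1/3)
    = 37600 km

37600 km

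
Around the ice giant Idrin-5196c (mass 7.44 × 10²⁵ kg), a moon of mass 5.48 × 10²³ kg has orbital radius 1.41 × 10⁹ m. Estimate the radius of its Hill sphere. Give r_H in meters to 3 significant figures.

r_H ≈ a (m/3M)^(1/3)
    = (1.41 × 10⁹) × (5.48 × 10²³ / (3 × 7.44 × 10²⁵))^(1/3)
    = 1.90 × 10⁸ m

1.90 × 10⁸ m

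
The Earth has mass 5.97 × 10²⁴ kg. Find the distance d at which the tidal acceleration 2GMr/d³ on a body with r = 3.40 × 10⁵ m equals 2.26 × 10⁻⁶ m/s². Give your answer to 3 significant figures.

4.93 × 10⁸ m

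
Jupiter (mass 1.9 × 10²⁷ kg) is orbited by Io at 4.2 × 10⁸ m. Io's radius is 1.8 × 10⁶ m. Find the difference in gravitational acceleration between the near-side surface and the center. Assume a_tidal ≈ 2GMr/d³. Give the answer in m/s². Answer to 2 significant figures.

6.2 × 10⁻³ m/s²

Δa = 2GMr/d³
   = 2 × (6.674 × 10⁻¹¹) × (1.9 × 10²⁷) × (1.8 × 10⁶) / (4.2 × 10⁸)³
   = 6.2 × 10⁻³ m/s²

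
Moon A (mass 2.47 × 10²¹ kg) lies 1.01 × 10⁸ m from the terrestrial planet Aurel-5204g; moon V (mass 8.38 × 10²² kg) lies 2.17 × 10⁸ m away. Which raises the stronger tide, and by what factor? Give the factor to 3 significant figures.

Moon V, by a factor of ≈ 3.42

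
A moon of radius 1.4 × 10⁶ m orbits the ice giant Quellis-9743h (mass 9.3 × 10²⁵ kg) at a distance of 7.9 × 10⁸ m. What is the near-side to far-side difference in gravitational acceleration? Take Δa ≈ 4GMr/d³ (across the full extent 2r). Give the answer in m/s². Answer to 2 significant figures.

Δg = 4GMr/d³
   = 4 × (6.674 × 10⁻¹¹) × (9.3 × 10²⁵) × (1.4 × 10⁶) / (7.9 × 10⁸)³
   = 7.0 × 10⁻⁵ m/s²

7.0 × 10⁻⁵ m/s²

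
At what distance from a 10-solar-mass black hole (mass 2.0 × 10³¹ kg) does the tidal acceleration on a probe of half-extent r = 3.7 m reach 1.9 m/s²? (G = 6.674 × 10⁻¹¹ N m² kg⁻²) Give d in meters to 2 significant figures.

2GMr/d³ = a_tidal  ⇒  d = (2GMr / a_tidal)^(1/3)
d = (2 × 6.674×10⁻¹¹ × (2.0 × 10³¹) × (3.7) / (1.9))^(1/3)
  = 1.7 × 10⁷ m

1.7 × 10⁷ m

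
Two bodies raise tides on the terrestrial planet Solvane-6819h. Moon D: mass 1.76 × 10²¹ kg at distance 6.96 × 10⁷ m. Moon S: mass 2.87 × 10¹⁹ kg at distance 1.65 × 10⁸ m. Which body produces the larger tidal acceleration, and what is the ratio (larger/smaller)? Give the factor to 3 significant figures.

Moon D, by a factor of ≈ 817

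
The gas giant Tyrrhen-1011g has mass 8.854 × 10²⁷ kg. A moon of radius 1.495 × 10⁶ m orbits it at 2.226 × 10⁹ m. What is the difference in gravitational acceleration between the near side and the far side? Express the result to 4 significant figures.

3.204 × 10⁻⁴ m/s²

The field gradient is 2GM/d³; across the full diameter 2r the difference is 4GMr/d³.
Δa = 4GMr/d³
   = 4 × (6.674 × 10⁻¹¹) × (8.854 × 10²⁷) × (1.495 × 10⁶) / (2.226 × 10⁹)³
   = 3.204 × 10⁻⁴ m/s²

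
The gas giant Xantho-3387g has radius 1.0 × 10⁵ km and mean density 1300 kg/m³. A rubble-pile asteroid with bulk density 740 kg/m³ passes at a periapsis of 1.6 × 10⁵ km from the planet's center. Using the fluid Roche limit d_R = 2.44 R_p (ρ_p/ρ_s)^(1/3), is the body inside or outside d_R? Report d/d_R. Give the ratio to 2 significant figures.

d_R = 2.44 × (1.0 × 10⁵ km) × (1300/740)^(1/3) = 2.944 × 10⁵ km
d/d_R = (1.6 × 10⁵) / (2.944 × 10⁵) = 0.54
Since d/d_R < 1, the body is inside the Roche limit.

inside; d/d_R ≈ 0.54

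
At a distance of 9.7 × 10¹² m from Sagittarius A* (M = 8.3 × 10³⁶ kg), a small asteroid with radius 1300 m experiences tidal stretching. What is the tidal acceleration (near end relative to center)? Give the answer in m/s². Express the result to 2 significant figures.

1.6 × 10⁻⁹ m/s²

The tidal stretch is the gradient of GM/d² times the body's extent r, hence the 1/d³ dependence.
Δg = 2GMr/d³
   = 2 × (6.674 × 10⁻¹¹) × (8.3 × 10³⁶) × (1300) / (9.7 × 10¹²)³
   = 1.6 × 10⁻⁹ m/s²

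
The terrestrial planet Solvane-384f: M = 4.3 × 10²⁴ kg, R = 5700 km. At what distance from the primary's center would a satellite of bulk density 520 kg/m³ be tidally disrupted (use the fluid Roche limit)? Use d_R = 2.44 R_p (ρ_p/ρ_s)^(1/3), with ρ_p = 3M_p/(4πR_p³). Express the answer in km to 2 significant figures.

31000 km

ρ_p = 3M_p/(4πR_p³) = 3 × (4.3 × 10²⁴) / (4π × (5.7 × 10⁶ m)³) = 5500 kg/m³
d_R = 2.44 × 5700 km × (5500/520)^(1/3)
    = 31000 km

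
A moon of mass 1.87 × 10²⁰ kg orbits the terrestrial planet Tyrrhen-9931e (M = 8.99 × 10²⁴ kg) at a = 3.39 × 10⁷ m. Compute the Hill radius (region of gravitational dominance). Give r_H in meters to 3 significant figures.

6.46 × 10⁵ m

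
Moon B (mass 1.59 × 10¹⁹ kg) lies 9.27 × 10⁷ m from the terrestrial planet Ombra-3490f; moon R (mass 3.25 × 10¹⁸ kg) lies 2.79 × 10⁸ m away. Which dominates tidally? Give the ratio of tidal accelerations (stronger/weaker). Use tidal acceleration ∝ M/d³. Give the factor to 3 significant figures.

Moon B, by a factor of ≈ 133

Tidal stretch scales as M/d³; compute that for each body.
Moon B: (1.59 × 10¹⁹) / (9.27 × 10⁷)³ = 1.996 × 10⁻⁵
Moon R: (3.25 × 10¹⁸) / (2.79 × 10⁸)³ = 1.496 × 10⁻⁷
Ratio (larger/smaller) = 133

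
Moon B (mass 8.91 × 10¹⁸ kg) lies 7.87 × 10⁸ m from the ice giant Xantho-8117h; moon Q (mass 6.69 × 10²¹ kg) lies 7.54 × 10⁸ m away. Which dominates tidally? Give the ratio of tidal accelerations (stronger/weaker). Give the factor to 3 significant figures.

Tidal stretch scales as M/d³; compute that for each body.
Moon B: (8.91 × 10¹⁸) / (7.87 × 10⁸)³ = 1.828 × 10⁻⁸
Moon Q: (6.69 × 10²¹) / (7.54 × 10⁸)³ = 1.561 × 10⁻⁵
Ratio (larger/smaller) = 854

Moon Q, by a factor of ≈ 854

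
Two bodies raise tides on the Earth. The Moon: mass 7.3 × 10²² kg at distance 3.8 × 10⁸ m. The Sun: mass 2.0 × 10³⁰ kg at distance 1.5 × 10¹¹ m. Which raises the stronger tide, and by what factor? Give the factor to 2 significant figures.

The Moon, by a factor of ≈ 2.2

Tidal acceleration ∝ M/d³, so compare M/d³ for each.
The Moon: (7.3 × 10²²) / (3.8 × 10⁸)³ = 1.330 × 10⁻³
The Sun: (2.0 × 10³⁰) / (1.5 × 10¹¹)³ = 5.926 × 10⁻⁴
Ratio (larger/smaller) = 2.2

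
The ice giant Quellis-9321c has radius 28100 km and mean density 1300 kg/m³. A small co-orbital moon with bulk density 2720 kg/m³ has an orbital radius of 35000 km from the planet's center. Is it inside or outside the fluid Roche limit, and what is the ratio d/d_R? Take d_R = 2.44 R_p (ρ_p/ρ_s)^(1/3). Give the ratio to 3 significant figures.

d_R = 2.44 × (28100 km) × (1300/2720)^(1/3) = 53610 km
d/d_R = (35000) / (53610) = 0.653
Since d/d_R < 1, the body is inside the Roche limit.

inside; d/d_R ≈ 0.653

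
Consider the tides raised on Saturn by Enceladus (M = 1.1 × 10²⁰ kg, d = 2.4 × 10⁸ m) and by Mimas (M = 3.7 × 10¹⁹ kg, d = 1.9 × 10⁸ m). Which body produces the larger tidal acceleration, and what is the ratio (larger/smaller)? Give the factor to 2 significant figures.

Enceladus, by a factor of ≈ 1.5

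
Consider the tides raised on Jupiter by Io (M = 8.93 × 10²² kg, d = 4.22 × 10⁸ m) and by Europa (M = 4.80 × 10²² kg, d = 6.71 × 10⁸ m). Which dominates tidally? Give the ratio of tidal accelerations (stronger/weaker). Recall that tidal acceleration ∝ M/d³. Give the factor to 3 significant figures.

Tidal acceleration ∝ M/d³, so compare M/d³ for each.
Io: (8.93 × 10²²) / (4.22 × 10⁸)³ = 1.188 × 10⁻³
Europa: (4.80 × 10²²) / (6.71 × 10⁸)³ = 1.589 × 10⁻⁴
Ratio (larger/smaller) = 7.48

Io, by a factor of ≈ 7.48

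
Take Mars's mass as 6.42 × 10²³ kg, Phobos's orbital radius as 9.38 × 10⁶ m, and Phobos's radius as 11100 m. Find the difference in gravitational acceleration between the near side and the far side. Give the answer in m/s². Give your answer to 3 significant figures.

The field gradient is 2GM/d³; across the full diameter 2r the difference is 4GMr/d³.
Δa = 4GMr/d³
   = 4 × (6.674 × 10⁻¹¹) × (6.42 × 10²³) × (11100) / (9.38 × 10⁶)³
   = 2.31 × 10⁻³ m/s²

2.31 × 10⁻³ m/s²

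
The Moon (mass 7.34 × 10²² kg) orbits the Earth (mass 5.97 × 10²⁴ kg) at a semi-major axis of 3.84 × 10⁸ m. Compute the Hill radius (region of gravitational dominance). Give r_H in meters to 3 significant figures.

r_H ≈ a (m/3M)^(1/3)
    = (3.84 × 10⁸) × (7.34 × 10²² / (3 × 5.97 × 10²⁴))^(1/3)
    = 6.15 × 10⁷ m

6.15 × 10⁷ m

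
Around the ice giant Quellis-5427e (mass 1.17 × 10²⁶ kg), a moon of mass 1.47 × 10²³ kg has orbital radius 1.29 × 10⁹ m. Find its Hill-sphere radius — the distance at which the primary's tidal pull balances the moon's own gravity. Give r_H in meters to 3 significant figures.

r_H ≈ a (m/3M)^(1/3)
    = (1.29 × 10⁹) × (1.47 × 10²³ / (3 × 1.17 × 10²⁶))^(1/3)
    = 9.65 × 10⁷ m

9.65 × 10⁷ m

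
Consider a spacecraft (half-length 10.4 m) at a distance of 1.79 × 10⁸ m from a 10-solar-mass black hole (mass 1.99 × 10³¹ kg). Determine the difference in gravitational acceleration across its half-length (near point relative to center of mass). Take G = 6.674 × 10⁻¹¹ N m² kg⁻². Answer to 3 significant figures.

4.82 × 10⁻³ m/s²

Differencing GM/(d−r)² and GM/d² to first order in r/d gives 2GMr/d³.
Δa = 2GMr/d³
   = 2 × (6.674 × 10⁻¹¹) × (1.99 × 10³¹) × (10.4) / (1.79 × 10⁸)³
   = 4.82 × 10⁻³ m/s²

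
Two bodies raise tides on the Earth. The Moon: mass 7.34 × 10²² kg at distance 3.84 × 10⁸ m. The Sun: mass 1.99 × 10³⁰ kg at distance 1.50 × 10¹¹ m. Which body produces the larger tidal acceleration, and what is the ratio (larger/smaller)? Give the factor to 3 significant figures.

The Moon, by a factor of ≈ 2.20

The tide-raising term goes as M/d³ (the gradient of a 1/d² field).
The Moon: (7.34 × 10²²) / (3.84 × 10⁸)³ = 1.296 × 10⁻³
The Sun: (1.99 × 10³⁰) / (1.50 × 10¹¹)³ = 5.896 × 10⁻⁴
Ratio (larger/smaller) = 2.20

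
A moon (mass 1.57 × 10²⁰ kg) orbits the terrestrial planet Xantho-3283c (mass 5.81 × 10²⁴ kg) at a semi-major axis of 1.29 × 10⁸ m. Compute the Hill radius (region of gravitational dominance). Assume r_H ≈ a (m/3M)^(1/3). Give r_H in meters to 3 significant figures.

r_H ≈ a (m/3M)^(1/3)
    = (1.29 × 10⁸) × (1.57 × 10²⁰ / (3 × 5.81 × 10²⁴))^(1/3)
    = 2.68 × 10⁶ m

2.68 × 10⁶ m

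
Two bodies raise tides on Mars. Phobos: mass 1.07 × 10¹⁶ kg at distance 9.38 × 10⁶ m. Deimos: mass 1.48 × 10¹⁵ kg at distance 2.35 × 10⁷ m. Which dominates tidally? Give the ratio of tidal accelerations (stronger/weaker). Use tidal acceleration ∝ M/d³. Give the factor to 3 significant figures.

Tidal stretch scales as M/d³; compute that for each body.
Phobos: (1.07 × 10¹⁶) / (9.38 × 10⁶)³ = 1.297 × 10⁻⁵
Deimos: (1.48 × 10¹⁵) / (2.35 × 10⁷)³ = 1.140 × 10⁻⁷
Ratio (larger/smaller) = 114

Phobos, by a factor of ≈ 114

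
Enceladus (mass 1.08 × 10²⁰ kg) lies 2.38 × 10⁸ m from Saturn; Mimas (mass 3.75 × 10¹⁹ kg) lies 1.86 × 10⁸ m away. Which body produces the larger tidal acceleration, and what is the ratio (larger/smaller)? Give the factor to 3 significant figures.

The tide-raising term goes as M/d³ (the gradient of a 1/d² field).
Enceladus: (1.08 × 10²⁰) / (2.38 × 10⁸)³ = 8.011 × 10⁻⁶
Mimas: (3.75 × 10¹⁹) / (1.86 × 10⁸)³ = 5.828 × 10⁻⁶
Ratio (larger/smaller) = 1.37

Enceladus, by a factor of ≈ 1.37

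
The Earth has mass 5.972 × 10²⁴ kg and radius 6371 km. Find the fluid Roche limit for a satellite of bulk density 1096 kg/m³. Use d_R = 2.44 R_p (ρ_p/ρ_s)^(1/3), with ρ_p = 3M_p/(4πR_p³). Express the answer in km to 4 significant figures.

26640 km

ρ_p = 3M_p/(4πR_p³) = 3 × (5.972 × 10²⁴) / (4π × (6.371 × 10⁶ m)³) = 5513 kg/m³
d_R = 2.44 × 6371 km × (5513/1096)^(1/3)
    = 26640 km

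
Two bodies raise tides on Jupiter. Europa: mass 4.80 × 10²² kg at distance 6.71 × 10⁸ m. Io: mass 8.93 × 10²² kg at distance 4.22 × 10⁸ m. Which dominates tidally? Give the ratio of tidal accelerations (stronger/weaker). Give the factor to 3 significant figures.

Io, by a factor of ≈ 7.48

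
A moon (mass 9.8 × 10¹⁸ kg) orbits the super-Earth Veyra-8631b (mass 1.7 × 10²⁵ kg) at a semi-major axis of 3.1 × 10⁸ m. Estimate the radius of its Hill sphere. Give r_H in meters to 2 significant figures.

r_H ≈ a (m/3M)^(1/3)
    = (3.1 × 10⁸) × (9.8 × 10¹⁸ / (3 × 1.7 × 10²⁵))^(1/3)
    = 1.8 × 10⁶ m

1.8 × 10⁶ m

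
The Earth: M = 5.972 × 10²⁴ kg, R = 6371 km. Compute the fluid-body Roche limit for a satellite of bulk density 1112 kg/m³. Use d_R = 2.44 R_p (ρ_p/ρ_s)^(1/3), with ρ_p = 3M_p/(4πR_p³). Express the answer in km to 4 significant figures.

26510 km

ρ_p = 3M_p/(4πR_p³) = 3 × (5.972 × 10²⁴) / (4π × (6.371 × 10⁶ m)³) = 5513 kg/m³
d_R = 2.44 × 6371 km × (5513/1112)^(1/3)
    = 26510 km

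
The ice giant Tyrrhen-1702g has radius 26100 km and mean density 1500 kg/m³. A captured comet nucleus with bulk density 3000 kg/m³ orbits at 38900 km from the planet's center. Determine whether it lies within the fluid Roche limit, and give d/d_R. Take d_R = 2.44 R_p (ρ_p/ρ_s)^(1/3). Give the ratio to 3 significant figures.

inside; d/d_R ≈ 0.770

d_R = 2.44 × (26100 km) × (1500/3000)^(1/3) = 50550 km
d/d_R = (38900) / (50550) = 0.770
Since d/d_R < 1, the body is inside the Roche limit.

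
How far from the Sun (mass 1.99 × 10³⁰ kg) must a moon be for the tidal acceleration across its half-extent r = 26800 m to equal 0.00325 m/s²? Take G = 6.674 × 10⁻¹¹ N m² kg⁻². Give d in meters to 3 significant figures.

2GMr/d³ = a_tidal  ⇒  d = (2GMr / a_tidal)^(1/3)
d = (2 × 6.674×10⁻¹¹ × (1.99 × 10³⁰) × (26800) / (0.00325))^(1/3)
  = 1.30 × 10⁹ m

1.30 × 10⁹ m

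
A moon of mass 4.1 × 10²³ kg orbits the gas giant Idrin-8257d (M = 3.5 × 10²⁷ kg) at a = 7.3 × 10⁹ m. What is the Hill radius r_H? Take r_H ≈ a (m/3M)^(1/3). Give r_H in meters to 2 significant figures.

2.5 × 10⁸ m

r_H ≈ a (m/3M)^(1/3)
    = (7.3 × 10⁹) × (4.1 × 10²³ / (3 × 3.5 × 10²⁷))^(1/3)
    = 2.5 × 10⁸ m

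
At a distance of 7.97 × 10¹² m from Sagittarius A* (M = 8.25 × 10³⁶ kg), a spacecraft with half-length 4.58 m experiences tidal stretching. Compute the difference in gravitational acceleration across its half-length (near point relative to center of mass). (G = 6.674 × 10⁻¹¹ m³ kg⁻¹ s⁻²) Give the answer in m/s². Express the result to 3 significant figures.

a_tidal = 2GMr/d³
        = 2 × (6.674 × 10⁻¹¹) × (8.25 × 10³⁶) × (4.58) / (7.97 × 10¹²)³
        = 9.96 × 10⁻¹² m/s²

9.96 × 10⁻¹² m/s²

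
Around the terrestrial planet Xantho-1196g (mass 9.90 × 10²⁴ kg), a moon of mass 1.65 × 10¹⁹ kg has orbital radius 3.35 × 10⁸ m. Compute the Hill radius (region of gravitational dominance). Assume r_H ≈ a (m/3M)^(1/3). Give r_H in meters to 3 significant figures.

2.75 × 10⁶ m

r_H ≈ a (m/3M)^(1/3)
    = (3.35 × 10⁸) × (1.65 × 10¹⁹ / (3 × 9.90 × 10²⁴))^(1/3)
    = 2.75 × 10⁶ m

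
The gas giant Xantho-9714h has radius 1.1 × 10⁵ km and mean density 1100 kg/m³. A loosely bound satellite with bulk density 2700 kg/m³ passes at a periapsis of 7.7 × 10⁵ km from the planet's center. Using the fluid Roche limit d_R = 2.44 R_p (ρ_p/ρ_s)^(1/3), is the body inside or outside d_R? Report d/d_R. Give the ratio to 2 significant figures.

outside; d/d_R ≈ 3.9

d_R = 2.44 × (1.1 × 10⁵ km) × (1100/2700)^(1/3) = 1.990 × 10⁵ km
d/d_R = (7.7 × 10⁵) / (1.990 × 10⁵) = 3.9
Since d/d_R > 1, the body is outside the Roche limit.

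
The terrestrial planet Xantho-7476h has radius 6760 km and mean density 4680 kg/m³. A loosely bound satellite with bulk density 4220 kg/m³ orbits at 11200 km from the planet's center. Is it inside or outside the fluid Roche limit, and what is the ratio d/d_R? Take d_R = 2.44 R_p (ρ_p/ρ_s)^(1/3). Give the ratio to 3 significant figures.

inside; d/d_R ≈ 0.656

d_R = 2.44 × (6760 km) × (4680/4220)^(1/3) = 17070 km
d/d_R = (11200) / (17070) = 0.656
Since d/d_R < 1, the body is inside the Roche limit.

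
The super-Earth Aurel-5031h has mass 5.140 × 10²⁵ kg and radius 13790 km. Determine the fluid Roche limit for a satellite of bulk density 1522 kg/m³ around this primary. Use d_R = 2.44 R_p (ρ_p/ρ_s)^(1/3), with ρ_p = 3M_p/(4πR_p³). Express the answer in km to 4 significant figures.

48930 km

ρ_p = 3M_p/(4πR_p³) = 3 × (5.140 × 10²⁵) / (4π × (1.379 × 10⁷ m)³) = 4679 kg/m³
d_R = 2.44 × 13790 km × (4679/1522)^(1/3)
    = 48930 km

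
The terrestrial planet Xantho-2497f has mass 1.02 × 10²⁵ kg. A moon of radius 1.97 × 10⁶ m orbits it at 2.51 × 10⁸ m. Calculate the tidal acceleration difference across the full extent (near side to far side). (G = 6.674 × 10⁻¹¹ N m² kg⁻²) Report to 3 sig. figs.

3.39 × 10⁻⁴ m/s²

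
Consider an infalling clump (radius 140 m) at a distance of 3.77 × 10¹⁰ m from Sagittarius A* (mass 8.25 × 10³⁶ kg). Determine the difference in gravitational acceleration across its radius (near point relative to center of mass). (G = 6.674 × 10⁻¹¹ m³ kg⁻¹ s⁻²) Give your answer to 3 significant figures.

2.88 × 10⁻³ m/s²

Differencing GM/(d−r)² and GM/d² to first order in r/d gives 2GMr/d³.
Δg = 2GMr/d³
   = 2 × (6.674 × 10⁻¹¹) × (8.25 × 10³⁶) × (140) / (3.77 × 10¹⁰)³
   = 2.88 × 10⁻³ m/s²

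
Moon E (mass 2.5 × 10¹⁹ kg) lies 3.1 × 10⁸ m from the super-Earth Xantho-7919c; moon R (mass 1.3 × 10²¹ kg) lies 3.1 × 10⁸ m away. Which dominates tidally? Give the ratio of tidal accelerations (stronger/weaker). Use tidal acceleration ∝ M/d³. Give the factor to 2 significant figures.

Moon R, by a factor of ≈ 52

The tide-raising term goes as M/d³ (the gradient of a 1/d² field).
Moon E: (2.5 × 10¹⁹) / (3.1 × 10⁸)³ = 8.392 × 10⁻⁷
Moon R: (1.3 × 10²¹) / (3.1 × 10⁸)³ = 4.364 × 10⁻⁵
Ratio (larger/smaller) = 52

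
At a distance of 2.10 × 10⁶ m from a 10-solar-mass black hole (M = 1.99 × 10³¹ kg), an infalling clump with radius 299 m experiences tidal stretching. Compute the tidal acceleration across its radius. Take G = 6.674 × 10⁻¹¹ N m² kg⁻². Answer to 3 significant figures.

The tidal stretch is the gradient of GM/d² times the body's extent r, hence the 1/d³ dependence.
a_tidal = 2GMr/d³
        = 2 × (6.674 × 10⁻¹¹) × (1.99 × 10³¹) × (299) / (2.10 × 10⁶)³
        = 8.58 × 10⁴ m/s²

8.58 × 10⁴ m/s²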